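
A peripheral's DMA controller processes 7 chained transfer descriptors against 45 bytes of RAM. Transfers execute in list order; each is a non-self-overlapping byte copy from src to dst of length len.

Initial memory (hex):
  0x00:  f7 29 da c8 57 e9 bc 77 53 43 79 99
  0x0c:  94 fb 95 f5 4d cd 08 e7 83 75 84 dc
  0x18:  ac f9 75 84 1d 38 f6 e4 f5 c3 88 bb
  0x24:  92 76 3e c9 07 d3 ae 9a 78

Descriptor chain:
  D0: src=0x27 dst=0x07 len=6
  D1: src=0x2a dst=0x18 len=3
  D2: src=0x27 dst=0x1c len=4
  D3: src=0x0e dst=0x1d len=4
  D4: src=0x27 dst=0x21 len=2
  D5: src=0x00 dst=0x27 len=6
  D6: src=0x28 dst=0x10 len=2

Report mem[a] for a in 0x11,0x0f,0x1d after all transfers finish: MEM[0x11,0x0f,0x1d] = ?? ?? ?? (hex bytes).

MEM[0x11,0x0f,0x1d] = da f5 95

D0: mem[0x07..0x0c] <- [c9 07 d3 ae 9a 78]
D1: mem[0x18..0x1a] <- [ae 9a 78]
D2: mem[0x1c..0x1f] <- [c9 07 d3 ae]
D3: mem[0x1d..0x20] <- [95 f5 4d cd]
D4: mem[0x21..0x22] <- [c9 07]
D5: mem[0x27..0x2c] <- [f7 29 da c8 57 e9]
D6: mem[0x10..0x11] <- [29 da]
query mem[0x11]=0xda, mem[0x0f]=0xf5, mem[0x1d]=0x95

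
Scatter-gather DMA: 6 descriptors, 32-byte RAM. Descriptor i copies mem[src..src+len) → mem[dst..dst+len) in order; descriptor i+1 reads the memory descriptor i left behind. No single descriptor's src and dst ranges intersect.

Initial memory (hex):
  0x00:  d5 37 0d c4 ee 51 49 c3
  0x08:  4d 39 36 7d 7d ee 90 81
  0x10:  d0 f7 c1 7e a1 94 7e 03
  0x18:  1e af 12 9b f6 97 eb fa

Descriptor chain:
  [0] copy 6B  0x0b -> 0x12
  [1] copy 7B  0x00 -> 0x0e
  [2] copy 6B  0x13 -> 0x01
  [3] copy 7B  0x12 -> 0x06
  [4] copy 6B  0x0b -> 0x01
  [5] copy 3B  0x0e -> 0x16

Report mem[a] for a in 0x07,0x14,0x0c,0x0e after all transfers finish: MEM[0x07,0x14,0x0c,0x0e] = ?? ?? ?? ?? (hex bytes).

  after D0: wrote 6B at 0x12 = 7d7dee9081d0
  after D1: wrote 7B at 0x0e = d5370dc4ee5149
  after D2: wrote 6B at 0x01 = 51499081d01e
  after D3: wrote 7B at 0x06 = ee51499081d01e
  after D4: wrote 6B at 0x01 = d01eeed5370d
  after D5: wrote 3B at 0x16 = d5370d
query mem[0x07]=0x51, mem[0x14]=0x49, mem[0x0c]=0x1e, mem[0x0e]=0xd5

MEM[0x07,0x14,0x0c,0x0e] = 51 49 1e d5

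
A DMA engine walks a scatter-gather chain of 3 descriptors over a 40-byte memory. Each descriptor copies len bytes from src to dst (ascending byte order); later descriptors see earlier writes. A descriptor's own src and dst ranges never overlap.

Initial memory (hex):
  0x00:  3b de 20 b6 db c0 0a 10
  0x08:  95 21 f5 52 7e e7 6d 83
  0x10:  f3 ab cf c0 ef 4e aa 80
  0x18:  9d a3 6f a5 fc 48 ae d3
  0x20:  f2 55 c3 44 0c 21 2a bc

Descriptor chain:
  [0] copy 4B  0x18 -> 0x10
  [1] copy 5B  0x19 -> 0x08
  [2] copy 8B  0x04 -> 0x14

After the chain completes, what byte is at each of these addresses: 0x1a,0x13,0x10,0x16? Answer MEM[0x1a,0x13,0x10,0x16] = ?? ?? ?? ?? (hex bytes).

[0] 0x18->0x10 len=4 : 9d a3 6f a5
[1] 0x19->0x08 len=5 : a3 6f a5 fc 48
[2] 0x04->0x14 len=8 : db c0 0a 10 a3 6f a5 fc
query mem[0x1a]=0xa5, mem[0x13]=0xa5, mem[0x10]=0x9d, mem[0x16]=0x0a

MEM[0x1a,0x13,0x10,0x16] = a5 a5 9d 0a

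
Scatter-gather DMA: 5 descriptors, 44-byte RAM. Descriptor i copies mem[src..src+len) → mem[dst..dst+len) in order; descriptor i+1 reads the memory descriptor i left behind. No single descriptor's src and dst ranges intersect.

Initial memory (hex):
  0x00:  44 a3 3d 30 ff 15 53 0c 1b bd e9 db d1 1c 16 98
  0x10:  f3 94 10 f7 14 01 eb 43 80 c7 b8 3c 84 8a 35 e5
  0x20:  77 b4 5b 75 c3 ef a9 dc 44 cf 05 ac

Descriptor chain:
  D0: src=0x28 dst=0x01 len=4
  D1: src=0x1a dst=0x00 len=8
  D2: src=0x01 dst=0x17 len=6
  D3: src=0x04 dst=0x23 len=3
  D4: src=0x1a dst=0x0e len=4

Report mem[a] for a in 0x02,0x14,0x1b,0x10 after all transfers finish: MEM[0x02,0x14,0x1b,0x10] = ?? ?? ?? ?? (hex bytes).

MEM[0x02,0x14,0x1b,0x10] = 84 14 e5 77

#0 dst[0x01+4] := {0x44,0xcf,0x05,0xac}
#1 dst[0x00+8] := {0xb8,0x3c,0x84,0x8a,0x35,0xe5,0x77,0xb4}
#2 dst[0x17+6] := {0x3c,0x84,0x8a,0x35,0xe5,0x77}
#3 dst[0x23+3] := {0x35,0xe5,0x77}
#4 dst[0x0e+4] := {0x35,0xe5,0x77,0x8a}
query mem[0x02]=0x84, mem[0x14]=0x14, mem[0x1b]=0xe5, mem[0x10]=0x77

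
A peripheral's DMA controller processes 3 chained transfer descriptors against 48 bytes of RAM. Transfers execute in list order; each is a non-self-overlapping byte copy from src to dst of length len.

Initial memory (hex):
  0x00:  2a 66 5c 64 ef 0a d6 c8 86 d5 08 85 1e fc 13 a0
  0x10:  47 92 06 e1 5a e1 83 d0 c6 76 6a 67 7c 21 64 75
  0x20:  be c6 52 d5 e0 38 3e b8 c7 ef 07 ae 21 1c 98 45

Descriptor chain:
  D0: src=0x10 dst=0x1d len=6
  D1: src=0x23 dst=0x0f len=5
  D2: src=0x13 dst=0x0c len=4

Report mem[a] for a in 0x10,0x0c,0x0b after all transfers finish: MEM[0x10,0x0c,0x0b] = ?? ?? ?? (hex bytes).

MEM[0x10,0x0c,0x0b] = e0 b8 85

  after D0: wrote 6B at 0x1d = 479206e15ae1
  after D1: wrote 5B at 0x0f = d5e0383eb8
  after D2: wrote 4B at 0x0c = b85ae183
query mem[0x10]=0xe0, mem[0x0c]=0xb8, mem[0x0b]=0x85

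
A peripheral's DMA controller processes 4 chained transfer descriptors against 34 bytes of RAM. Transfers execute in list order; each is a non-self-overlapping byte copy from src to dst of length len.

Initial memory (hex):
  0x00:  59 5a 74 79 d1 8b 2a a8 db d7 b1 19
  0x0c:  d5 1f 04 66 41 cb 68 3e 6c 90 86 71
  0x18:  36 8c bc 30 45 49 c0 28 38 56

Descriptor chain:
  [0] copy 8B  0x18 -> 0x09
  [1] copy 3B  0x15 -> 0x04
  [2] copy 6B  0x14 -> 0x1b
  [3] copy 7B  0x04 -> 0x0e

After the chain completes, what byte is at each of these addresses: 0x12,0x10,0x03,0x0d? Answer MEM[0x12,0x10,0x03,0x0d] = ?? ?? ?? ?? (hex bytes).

MEM[0x12,0x10,0x03,0x0d] = db 71 79 45

D0: mem[0x09..0x10] <- [36 8c bc 30 45 49 c0 28]
D1: mem[0x04..0x06] <- [90 86 71]
D2: mem[0x1b..0x20] <- [6c 90 86 71 36 8c]
D3: mem[0x0e..0x14] <- [90 86 71 a8 db 36 8c]
query mem[0x12]=0xdb, mem[0x10]=0x71, mem[0x03]=0x79, mem[0x0d]=0x45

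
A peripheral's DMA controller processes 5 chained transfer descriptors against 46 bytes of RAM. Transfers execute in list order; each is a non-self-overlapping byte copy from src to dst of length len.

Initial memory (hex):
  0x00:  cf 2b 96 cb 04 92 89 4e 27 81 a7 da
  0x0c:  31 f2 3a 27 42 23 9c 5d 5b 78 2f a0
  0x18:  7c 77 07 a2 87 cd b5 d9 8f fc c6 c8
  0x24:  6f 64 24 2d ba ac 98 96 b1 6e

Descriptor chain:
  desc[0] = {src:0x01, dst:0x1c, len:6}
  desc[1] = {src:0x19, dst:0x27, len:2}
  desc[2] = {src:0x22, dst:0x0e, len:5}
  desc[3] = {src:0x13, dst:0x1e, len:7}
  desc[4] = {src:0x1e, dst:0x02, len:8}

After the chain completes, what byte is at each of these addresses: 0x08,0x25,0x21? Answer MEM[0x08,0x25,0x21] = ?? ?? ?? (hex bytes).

#0 dst[0x1c+6] := {0x2b,0x96,0xcb,0x04,0x92,0x89}
#1 dst[0x27+2] := {0x77,0x07}
#2 dst[0x0e+5] := {0xc6,0xc8,0x6f,0x64,0x24}
#3 dst[0x1e+7] := {0x5d,0x5b,0x78,0x2f,0xa0,0x7c,0x77}
#4 dst[0x02+8] := {0x5d,0x5b,0x78,0x2f,0xa0,0x7c,0x77,0x64}
query mem[0x08]=0x77, mem[0x25]=0x64, mem[0x21]=0x2f

MEM[0x08,0x25,0x21] = 77 64 2f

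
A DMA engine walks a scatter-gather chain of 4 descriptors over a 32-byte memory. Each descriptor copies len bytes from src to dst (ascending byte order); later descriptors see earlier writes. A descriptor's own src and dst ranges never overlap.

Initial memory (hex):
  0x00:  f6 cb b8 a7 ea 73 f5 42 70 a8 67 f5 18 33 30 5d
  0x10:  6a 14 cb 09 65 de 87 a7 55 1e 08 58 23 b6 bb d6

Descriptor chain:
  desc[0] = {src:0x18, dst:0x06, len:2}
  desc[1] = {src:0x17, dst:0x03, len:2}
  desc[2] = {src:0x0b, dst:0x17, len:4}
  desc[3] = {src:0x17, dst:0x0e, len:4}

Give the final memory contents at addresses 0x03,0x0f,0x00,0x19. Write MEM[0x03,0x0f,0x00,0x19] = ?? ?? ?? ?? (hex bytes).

[0] 0x18->0x06 len=2 : 55 1e
[1] 0x17->0x03 len=2 : a7 55
[2] 0x0b->0x17 len=4 : f5 18 33 30
[3] 0x17->0x0e len=4 : f5 18 33 30
query mem[0x03]=0xa7, mem[0x0f]=0x18, mem[0x00]=0xf6, mem[0x19]=0x33

MEM[0x03,0x0f,0x00,0x19] = a7 18 f6 33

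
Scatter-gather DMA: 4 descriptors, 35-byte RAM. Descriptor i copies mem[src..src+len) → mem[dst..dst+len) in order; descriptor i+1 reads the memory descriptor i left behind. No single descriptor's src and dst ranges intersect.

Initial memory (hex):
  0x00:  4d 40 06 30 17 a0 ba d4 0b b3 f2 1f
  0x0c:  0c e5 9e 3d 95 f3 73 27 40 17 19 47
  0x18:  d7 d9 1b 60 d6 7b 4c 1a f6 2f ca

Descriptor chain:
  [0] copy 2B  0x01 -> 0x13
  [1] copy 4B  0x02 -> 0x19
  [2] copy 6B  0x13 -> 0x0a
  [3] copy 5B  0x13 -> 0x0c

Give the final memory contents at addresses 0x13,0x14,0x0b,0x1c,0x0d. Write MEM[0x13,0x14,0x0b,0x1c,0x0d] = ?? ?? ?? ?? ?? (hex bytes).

MEM[0x13,0x14,0x0b,0x1c,0x0d] = 40 06 06 a0 06

#0 dst[0x13+2] := {0x40,0x06}
#1 dst[0x19+4] := {0x06,0x30,0x17,0xa0}
#2 dst[0x0a+6] := {0x40,0x06,0x17,0x19,0x47,0xd7}
#3 dst[0x0c+5] := {0x40,0x06,0x17,0x19,0x47}
query mem[0x13]=0x40, mem[0x14]=0x06, mem[0x0b]=0x06, mem[0x1c]=0xa0, mem[0x0d]=0x06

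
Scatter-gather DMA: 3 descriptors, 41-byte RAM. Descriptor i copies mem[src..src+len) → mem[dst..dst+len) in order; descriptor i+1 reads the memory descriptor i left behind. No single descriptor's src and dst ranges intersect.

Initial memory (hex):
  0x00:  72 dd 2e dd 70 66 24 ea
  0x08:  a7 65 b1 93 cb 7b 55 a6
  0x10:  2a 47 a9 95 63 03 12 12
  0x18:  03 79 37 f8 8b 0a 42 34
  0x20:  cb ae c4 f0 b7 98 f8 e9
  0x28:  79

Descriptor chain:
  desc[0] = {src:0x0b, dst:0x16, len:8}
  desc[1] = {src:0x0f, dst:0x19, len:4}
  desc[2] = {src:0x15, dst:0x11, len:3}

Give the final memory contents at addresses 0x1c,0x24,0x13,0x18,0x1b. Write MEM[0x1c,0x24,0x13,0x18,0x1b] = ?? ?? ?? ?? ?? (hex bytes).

MEM[0x1c,0x24,0x13,0x18,0x1b] = a9 b7 cb 7b 47

#0 dst[0x16+8] := {0x93,0xcb,0x7b,0x55,0xa6,0x2a,0x47,0xa9}
#1 dst[0x19+4] := {0xa6,0x2a,0x47,0xa9}
#2 dst[0x11+3] := {0x03,0x93,0xcb}
query mem[0x1c]=0xa9, mem[0x24]=0xb7, mem[0x13]=0xcb, mem[0x18]=0x7b, mem[0x1b]=0x47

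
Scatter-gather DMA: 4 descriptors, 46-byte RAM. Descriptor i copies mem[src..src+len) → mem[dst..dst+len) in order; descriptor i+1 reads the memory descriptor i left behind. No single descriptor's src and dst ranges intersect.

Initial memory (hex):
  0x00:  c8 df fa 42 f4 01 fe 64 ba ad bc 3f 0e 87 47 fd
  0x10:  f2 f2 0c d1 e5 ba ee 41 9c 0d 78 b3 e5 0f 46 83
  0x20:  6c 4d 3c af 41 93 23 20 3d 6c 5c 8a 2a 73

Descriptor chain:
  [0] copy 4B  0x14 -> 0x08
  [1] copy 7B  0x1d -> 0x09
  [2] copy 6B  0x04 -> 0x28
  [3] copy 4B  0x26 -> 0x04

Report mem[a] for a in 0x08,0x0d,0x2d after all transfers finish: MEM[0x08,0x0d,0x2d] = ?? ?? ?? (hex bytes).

MEM[0x08,0x0d,0x2d] = e5 4d 0f

D0: mem[0x08..0x0b] <- [e5 ba ee 41]
D1: mem[0x09..0x0f] <- [0f 46 83 6c 4d 3c af]
D2: mem[0x28..0x2d] <- [f4 01 fe 64 e5 0f]
D3: mem[0x04..0x07] <- [23 20 f4 01]
query mem[0x08]=0xe5, mem[0x0d]=0x4d, mem[0x2d]=0x0f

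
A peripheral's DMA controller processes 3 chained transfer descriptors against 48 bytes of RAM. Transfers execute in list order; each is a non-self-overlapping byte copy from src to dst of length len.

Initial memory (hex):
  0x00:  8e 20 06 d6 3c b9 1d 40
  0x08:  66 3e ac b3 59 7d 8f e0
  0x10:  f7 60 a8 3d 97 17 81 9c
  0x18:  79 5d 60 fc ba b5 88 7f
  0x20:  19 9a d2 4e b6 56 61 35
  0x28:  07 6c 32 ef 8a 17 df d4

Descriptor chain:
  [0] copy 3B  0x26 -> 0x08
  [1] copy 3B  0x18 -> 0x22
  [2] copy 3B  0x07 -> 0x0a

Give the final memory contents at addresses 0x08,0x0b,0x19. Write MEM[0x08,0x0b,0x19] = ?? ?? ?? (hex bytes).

#0 dst[0x08+3] := {0x61,0x35,0x07}
#1 dst[0x22+3] := {0x79,0x5d,0x60}
#2 dst[0x0a+3] := {0x40,0x61,0x35}
query mem[0x08]=0x61, mem[0x0b]=0x61, mem[0x19]=0x5d

MEM[0x08,0x0b,0x19] = 61 61 5d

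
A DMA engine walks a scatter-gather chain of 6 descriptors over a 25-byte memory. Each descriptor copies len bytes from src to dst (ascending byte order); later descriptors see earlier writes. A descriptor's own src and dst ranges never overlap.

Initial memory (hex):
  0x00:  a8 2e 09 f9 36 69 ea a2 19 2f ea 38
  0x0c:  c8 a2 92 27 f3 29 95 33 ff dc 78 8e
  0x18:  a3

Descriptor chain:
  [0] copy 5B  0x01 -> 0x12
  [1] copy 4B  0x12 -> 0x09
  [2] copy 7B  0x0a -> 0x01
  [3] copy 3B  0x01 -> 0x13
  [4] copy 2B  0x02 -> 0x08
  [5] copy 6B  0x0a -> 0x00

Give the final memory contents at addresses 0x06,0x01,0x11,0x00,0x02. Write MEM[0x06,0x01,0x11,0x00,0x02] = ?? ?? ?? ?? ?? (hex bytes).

MEM[0x06,0x01,0x11,0x00,0x02] = 27 f9 29 09 36

#0 dst[0x12+5] := {0x2e,0x09,0xf9,0x36,0x69}
#1 dst[0x09+4] := {0x2e,0x09,0xf9,0x36}
#2 dst[0x01+7] := {0x09,0xf9,0x36,0xa2,0x92,0x27,0xf3}
#3 dst[0x13+3] := {0x09,0xf9,0x36}
#4 dst[0x08+2] := {0xf9,0x36}
#5 dst[0x00+6] := {0x09,0xf9,0x36,0xa2,0x92,0x27}
query mem[0x06]=0x27, mem[0x01]=0xf9, mem[0x11]=0x29, mem[0x00]=0x09, mem[0x02]=0x36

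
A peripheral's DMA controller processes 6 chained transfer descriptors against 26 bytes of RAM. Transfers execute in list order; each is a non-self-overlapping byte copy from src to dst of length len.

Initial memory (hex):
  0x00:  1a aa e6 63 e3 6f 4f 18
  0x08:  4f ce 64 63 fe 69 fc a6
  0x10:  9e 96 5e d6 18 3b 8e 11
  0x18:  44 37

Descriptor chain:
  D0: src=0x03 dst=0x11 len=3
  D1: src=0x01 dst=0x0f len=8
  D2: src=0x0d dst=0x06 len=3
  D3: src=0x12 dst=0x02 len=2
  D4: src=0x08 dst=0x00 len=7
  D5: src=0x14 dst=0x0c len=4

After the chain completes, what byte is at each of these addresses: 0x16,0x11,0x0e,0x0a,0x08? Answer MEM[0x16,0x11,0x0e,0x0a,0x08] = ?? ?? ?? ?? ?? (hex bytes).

  after D0: wrote 3B at 0x11 = 63e36f
  after D1: wrote 8B at 0x0f = aae663e36f4f184f
  after D2: wrote 3B at 0x06 = 69fcaa
  after D3: wrote 2B at 0x02 = e36f
  after D4: wrote 7B at 0x00 = aace6463fe69fc
  after D5: wrote 4B at 0x0c = 4f184f11
query mem[0x16]=0x4f, mem[0x11]=0x63, mem[0x0e]=0x4f, mem[0x0a]=0x64, mem[0x08]=0xaa

MEM[0x16,0x11,0x0e,0x0a,0x08] = 4f 63 4f 64 aa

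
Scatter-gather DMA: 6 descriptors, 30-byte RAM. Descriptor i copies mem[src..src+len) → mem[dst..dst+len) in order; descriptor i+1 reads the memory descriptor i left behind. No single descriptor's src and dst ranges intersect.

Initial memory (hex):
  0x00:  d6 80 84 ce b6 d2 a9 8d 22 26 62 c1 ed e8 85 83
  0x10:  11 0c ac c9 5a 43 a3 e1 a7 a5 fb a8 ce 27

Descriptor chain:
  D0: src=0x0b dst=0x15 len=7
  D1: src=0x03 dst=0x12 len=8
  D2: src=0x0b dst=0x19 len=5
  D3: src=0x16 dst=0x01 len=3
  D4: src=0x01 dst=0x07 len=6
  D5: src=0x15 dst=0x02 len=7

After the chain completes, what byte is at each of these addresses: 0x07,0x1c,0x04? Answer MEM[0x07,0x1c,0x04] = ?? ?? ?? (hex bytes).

  after D0: wrote 7B at 0x15 = c1ede88583110c
  after D1: wrote 8B at 0x12 = ceb6d2a98d222662
  after D2: wrote 5B at 0x19 = c1ede88583
  after D3: wrote 3B at 0x01 = 8d2226
  after D4: wrote 6B at 0x07 = 8d2226b6d2a9
  after D5: wrote 7B at 0x02 = a98d2226c1ede8
query mem[0x07]=0xed, mem[0x1c]=0x85, mem[0x04]=0x22

MEM[0x07,0x1c,0x04] = ed 85 22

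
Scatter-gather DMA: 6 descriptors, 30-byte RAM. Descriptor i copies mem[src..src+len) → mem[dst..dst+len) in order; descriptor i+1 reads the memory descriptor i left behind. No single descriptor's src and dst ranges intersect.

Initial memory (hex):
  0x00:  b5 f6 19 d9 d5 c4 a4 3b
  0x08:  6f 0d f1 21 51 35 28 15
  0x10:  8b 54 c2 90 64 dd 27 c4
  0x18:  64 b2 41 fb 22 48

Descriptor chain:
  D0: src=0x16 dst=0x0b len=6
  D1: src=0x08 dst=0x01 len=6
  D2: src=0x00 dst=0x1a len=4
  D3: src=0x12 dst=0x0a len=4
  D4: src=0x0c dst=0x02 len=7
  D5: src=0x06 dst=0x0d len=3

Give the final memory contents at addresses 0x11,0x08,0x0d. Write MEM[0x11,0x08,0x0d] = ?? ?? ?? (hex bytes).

[0] 0x16->0x0b len=6 : 27 c4 64 b2 41 fb
[1] 0x08->0x01 len=6 : 6f 0d f1 27 c4 64
[2] 0x00->0x1a len=4 : b5 6f 0d f1
[3] 0x12->0x0a len=4 : c2 90 64 dd
[4] 0x0c->0x02 len=7 : 64 dd b2 41 fb 54 c2
[5] 0x06->0x0d len=3 : fb 54 c2
query mem[0x11]=0x54, mem[0x08]=0xc2, mem[0x0d]=0xfb

MEM[0x11,0x08,0x0d] = 54 c2 fb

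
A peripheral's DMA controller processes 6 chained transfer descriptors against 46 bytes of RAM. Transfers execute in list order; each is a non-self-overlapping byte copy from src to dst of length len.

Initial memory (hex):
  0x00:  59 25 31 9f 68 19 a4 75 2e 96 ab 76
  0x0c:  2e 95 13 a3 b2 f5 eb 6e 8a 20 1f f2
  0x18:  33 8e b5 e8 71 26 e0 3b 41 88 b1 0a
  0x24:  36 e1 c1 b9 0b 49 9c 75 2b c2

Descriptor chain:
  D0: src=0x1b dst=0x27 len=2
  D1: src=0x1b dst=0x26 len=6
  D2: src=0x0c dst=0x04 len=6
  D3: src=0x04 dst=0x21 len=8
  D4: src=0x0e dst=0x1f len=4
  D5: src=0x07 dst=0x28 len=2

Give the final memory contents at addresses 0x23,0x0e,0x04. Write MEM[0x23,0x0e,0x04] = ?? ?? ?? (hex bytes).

MEM[0x23,0x0e,0x04] = 13 13 2e

#0 dst[0x27+2] := {0xe8,0x71}
#1 dst[0x26+6] := {0xe8,0x71,0x26,0xe0,0x3b,0x41}
#2 dst[0x04+6] := {0x2e,0x95,0x13,0xa3,0xb2,0xf5}
#3 dst[0x21+8] := {0x2e,0x95,0x13,0xa3,0xb2,0xf5,0xab,0x76}
#4 dst[0x1f+4] := {0x13,0xa3,0xb2,0xf5}
#5 dst[0x28+2] := {0xa3,0xb2}
query mem[0x23]=0x13, mem[0x0e]=0x13, mem[0x04]=0x2e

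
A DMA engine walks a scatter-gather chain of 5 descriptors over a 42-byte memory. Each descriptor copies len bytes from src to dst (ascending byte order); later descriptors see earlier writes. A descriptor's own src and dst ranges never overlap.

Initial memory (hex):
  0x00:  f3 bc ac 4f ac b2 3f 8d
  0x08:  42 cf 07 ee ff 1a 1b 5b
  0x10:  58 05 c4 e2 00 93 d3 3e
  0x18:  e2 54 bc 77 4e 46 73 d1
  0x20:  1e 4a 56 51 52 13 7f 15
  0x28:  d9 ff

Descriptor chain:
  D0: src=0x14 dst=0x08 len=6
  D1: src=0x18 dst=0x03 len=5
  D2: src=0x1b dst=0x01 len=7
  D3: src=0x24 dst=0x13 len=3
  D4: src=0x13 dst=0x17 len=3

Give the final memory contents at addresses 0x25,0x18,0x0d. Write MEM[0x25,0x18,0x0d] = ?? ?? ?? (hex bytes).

  after D0: wrote 6B at 0x08 = 0093d33ee254
  after D1: wrote 5B at 0x03 = e254bc774e
  after D2: wrote 7B at 0x01 = 774e4673d11e4a
  after D3: wrote 3B at 0x13 = 52137f
  after D4: wrote 3B at 0x17 = 52137f
query mem[0x25]=0x13, mem[0x18]=0x13, mem[0x0d]=0x54

MEM[0x25,0x18,0x0d] = 13 13 54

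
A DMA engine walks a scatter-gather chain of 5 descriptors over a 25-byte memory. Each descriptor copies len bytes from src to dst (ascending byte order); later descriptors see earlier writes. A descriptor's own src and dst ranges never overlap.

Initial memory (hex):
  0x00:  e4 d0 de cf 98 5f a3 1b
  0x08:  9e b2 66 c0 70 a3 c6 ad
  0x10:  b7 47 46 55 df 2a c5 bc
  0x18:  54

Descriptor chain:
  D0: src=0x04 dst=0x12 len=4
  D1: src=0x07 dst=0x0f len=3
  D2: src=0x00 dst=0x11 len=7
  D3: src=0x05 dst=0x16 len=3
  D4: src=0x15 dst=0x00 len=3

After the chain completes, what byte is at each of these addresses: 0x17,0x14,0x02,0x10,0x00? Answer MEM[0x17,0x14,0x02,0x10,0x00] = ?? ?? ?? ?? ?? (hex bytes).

[0] 0x04->0x12 len=4 : 98 5f a3 1b
[1] 0x07->0x0f len=3 : 1b 9e b2
[2] 0x00->0x11 len=7 : e4 d0 de cf 98 5f a3
[3] 0x05->0x16 len=3 : 5f a3 1b
[4] 0x15->0x00 len=3 : 98 5f a3
query mem[0x17]=0xa3, mem[0x14]=0xcf, mem[0x02]=0xa3, mem[0x10]=0x9e, mem[0x00]=0x98

MEM[0x17,0x14,0x02,0x10,0x00] = a3 cf a3 9e 98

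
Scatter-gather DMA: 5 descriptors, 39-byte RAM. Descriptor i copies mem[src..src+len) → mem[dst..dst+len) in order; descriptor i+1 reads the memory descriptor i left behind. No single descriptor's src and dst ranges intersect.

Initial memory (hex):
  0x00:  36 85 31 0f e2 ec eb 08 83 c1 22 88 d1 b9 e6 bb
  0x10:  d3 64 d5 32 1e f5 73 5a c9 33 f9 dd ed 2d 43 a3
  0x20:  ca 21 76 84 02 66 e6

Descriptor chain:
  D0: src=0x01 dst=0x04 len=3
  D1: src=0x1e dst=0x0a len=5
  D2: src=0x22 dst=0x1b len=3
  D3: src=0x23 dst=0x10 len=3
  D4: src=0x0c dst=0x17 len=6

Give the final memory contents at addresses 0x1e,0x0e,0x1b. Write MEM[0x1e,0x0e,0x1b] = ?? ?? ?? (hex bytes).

MEM[0x1e,0x0e,0x1b] = 43 76 84

D0: mem[0x04..0x06] <- [85 31 0f]
D1: mem[0x0a..0x0e] <- [43 a3 ca 21 76]
D2: mem[0x1b..0x1d] <- [76 84 02]
D3: mem[0x10..0x12] <- [84 02 66]
D4: mem[0x17..0x1c] <- [ca 21 76 bb 84 02]
query mem[0x1e]=0x43, mem[0x0e]=0x76, mem[0x1b]=0x84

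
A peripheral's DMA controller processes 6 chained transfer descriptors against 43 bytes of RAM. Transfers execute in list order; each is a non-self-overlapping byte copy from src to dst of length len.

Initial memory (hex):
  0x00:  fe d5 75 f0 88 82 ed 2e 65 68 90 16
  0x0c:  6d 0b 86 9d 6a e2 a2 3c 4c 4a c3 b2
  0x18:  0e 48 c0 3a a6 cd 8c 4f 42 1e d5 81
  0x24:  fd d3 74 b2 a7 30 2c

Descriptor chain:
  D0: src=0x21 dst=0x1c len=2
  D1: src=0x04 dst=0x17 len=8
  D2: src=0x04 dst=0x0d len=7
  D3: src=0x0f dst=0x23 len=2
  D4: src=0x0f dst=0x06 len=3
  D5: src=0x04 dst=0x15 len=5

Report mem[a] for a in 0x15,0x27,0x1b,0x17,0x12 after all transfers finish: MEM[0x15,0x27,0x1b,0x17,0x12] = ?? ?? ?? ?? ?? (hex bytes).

  after D0: wrote 2B at 0x1c = 1ed5
  after D1: wrote 8B at 0x17 = 8882ed2e65689016
  after D2: wrote 7B at 0x0d = 8882ed2e656890
  after D3: wrote 2B at 0x23 = ed2e
  after D4: wrote 3B at 0x06 = ed2e65
  after D5: wrote 5B at 0x15 = 8882ed2e65
query mem[0x15]=0x88, mem[0x27]=0xb2, mem[0x1b]=0x65, mem[0x17]=0xed, mem[0x12]=0x68

MEM[0x15,0x27,0x1b,0x17,0x12] = 88 b2 65 ed 68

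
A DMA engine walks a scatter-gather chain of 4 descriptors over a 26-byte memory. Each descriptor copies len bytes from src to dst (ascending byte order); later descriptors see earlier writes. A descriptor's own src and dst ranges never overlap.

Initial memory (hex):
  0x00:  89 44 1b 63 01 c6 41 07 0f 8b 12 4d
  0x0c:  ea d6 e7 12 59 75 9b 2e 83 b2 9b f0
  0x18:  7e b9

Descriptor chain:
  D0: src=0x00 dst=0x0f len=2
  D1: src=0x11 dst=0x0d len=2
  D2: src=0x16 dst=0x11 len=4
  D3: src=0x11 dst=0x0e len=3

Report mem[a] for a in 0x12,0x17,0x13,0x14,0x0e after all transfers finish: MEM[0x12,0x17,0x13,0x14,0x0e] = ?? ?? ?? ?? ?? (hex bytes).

MEM[0x12,0x17,0x13,0x14,0x0e] = f0 f0 7e b9 9b

#0 dst[0x0f+2] := {0x89,0x44}
#1 dst[0x0d+2] := {0x75,0x9b}
#2 dst[0x11+4] := {0x9b,0xf0,0x7e,0xb9}
#3 dst[0x0e+3] := {0x9b,0xf0,0x7e}
query mem[0x12]=0xf0, mem[0x17]=0xf0, mem[0x13]=0x7e, mem[0x14]=0xb9, mem[0x0e]=0x9b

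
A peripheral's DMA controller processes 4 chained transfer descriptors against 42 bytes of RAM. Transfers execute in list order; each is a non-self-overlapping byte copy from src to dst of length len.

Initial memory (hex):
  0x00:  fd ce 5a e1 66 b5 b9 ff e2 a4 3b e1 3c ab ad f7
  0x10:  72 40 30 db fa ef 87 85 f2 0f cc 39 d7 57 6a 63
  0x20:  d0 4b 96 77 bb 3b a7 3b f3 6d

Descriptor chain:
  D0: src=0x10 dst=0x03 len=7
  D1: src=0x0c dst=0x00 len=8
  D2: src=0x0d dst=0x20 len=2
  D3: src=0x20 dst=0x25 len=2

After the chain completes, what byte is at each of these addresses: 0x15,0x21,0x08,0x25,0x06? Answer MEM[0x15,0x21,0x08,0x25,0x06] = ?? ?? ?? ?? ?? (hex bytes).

#0 dst[0x03+7] := {0x72,0x40,0x30,0xdb,0xfa,0xef,0x87}
#1 dst[0x00+8] := {0x3c,0xab,0xad,0xf7,0x72,0x40,0x30,0xdb}
#2 dst[0x20+2] := {0xab,0xad}
#3 dst[0x25+2] := {0xab,0xad}
query mem[0x15]=0xef, mem[0x21]=0xad, mem[0x08]=0xef, mem[0x25]=0xab, mem[0x06]=0x30

MEM[0x15,0x21,0x08,0x25,0x06] = ef ad ef ab 30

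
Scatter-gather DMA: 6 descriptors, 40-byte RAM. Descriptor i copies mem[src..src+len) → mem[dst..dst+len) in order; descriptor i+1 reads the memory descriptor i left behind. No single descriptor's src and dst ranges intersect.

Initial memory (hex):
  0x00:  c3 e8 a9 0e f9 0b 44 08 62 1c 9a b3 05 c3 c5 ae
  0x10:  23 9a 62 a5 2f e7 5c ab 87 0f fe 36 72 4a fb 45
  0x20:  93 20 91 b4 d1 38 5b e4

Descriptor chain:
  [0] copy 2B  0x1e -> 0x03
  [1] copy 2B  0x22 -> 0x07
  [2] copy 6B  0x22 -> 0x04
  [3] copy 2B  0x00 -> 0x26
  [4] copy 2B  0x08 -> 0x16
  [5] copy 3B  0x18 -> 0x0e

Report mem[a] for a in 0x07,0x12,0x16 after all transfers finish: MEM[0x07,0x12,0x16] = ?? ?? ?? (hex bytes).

  after D0: wrote 2B at 0x03 = fb45
  after D1: wrote 2B at 0x07 = 91b4
  after D2: wrote 6B at 0x04 = 91b4d1385be4
  after D3: wrote 2B at 0x26 = c3e8
  after D4: wrote 2B at 0x16 = 5be4
  after D5: wrote 3B at 0x0e = 870ffe
query mem[0x07]=0x38, mem[0x12]=0x62, mem[0x16]=0x5b

MEM[0x07,0x12,0x16] = 38 62 5b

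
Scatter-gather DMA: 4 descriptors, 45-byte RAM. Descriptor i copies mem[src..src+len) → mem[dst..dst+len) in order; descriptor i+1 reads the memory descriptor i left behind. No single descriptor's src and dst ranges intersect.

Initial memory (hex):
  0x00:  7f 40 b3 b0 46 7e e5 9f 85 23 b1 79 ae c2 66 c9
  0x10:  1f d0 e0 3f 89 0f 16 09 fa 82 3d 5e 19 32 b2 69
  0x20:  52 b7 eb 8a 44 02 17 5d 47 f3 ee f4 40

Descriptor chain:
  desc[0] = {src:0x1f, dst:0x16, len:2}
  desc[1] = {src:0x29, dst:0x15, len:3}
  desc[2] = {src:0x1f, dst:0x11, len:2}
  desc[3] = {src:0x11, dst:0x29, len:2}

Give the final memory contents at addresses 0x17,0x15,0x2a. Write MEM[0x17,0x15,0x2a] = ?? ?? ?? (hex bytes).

MEM[0x17,0x15,0x2a] = f4 f3 52

[0] 0x1f->0x16 len=2 : 69 52
[1] 0x29->0x15 len=3 : f3 ee f4
[2] 0x1f->0x11 len=2 : 69 52
[3] 0x11->0x29 len=2 : 69 52
query mem[0x17]=0xf4, mem[0x15]=0xf3, mem[0x2a]=0x52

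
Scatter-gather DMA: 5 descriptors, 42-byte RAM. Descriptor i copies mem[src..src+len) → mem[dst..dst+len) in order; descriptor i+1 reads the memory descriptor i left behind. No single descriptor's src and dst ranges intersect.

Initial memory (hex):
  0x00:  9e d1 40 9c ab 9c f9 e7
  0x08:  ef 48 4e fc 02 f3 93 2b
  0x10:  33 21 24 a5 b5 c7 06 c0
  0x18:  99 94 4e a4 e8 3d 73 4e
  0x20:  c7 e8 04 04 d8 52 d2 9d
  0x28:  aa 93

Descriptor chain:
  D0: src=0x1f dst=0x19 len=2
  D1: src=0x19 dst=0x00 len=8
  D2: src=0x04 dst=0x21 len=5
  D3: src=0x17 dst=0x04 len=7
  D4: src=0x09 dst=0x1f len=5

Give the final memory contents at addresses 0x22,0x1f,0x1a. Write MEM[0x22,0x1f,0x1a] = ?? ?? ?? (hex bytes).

MEM[0x22,0x1f,0x1a] = 02 e8 c7

[0] 0x1f->0x19 len=2 : 4e c7
[1] 0x19->0x00 len=8 : 4e c7 a4 e8 3d 73 4e c7
[2] 0x04->0x21 len=5 : 3d 73 4e c7 ef
[3] 0x17->0x04 len=7 : c0 99 4e c7 a4 e8 3d
[4] 0x09->0x1f len=5 : e8 3d fc 02 f3
query mem[0x22]=0x02, mem[0x1f]=0xe8, mem[0x1a]=0xc7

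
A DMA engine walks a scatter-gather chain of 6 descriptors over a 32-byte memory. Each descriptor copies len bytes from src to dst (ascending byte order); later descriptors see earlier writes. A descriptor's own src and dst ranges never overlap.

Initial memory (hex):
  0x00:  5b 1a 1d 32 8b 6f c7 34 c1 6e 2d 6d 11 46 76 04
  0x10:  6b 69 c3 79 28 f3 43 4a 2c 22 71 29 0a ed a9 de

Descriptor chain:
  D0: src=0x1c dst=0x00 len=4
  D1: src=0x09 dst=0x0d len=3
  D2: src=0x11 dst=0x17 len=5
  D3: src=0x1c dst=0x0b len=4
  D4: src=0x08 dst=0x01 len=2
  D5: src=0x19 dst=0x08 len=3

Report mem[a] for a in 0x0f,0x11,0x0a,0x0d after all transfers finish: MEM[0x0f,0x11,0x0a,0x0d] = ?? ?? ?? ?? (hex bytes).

  after D0: wrote 4B at 0x00 = 0aeda9de
  after D1: wrote 3B at 0x0d = 6e2d6d
  after D2: wrote 5B at 0x17 = 69c37928f3
  after D3: wrote 4B at 0x0b = 0aeda9de
  after D4: wrote 2B at 0x01 = c16e
  after D5: wrote 3B at 0x08 = 7928f3
query mem[0x0f]=0x6d, mem[0x11]=0x69, mem[0x0a]=0xf3, mem[0x0d]=0xa9

MEM[0x0f,0x11,0x0a,0x0d] = 6d 69 f3 a9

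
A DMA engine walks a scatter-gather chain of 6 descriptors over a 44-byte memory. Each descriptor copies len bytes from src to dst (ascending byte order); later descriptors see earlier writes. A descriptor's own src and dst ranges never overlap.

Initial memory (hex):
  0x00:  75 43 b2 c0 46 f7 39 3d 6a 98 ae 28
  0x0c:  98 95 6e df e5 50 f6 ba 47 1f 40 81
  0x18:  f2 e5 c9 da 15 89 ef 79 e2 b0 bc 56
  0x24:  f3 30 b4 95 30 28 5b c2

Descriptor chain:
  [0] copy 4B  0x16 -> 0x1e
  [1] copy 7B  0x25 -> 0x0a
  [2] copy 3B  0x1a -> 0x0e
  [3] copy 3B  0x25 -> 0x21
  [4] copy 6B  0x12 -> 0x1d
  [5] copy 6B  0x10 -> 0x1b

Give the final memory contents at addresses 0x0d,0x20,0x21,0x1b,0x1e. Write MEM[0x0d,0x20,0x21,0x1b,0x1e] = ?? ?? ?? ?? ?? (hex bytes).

MEM[0x0d,0x20,0x21,0x1b,0x1e] = 30 1f 40 15 ba

  after D0: wrote 4B at 0x1e = 4081f2e5
  after D1: wrote 7B at 0x0a = 30b49530285bc2
  after D2: wrote 3B at 0x0e = c9da15
  after D3: wrote 3B at 0x21 = 30b495
  after D4: wrote 6B at 0x1d = f6ba471f4081
  after D5: wrote 6B at 0x1b = 1550f6ba471f
query mem[0x0d]=0x30, mem[0x20]=0x1f, mem[0x21]=0x40, mem[0x1b]=0x15, mem[0x1e]=0xba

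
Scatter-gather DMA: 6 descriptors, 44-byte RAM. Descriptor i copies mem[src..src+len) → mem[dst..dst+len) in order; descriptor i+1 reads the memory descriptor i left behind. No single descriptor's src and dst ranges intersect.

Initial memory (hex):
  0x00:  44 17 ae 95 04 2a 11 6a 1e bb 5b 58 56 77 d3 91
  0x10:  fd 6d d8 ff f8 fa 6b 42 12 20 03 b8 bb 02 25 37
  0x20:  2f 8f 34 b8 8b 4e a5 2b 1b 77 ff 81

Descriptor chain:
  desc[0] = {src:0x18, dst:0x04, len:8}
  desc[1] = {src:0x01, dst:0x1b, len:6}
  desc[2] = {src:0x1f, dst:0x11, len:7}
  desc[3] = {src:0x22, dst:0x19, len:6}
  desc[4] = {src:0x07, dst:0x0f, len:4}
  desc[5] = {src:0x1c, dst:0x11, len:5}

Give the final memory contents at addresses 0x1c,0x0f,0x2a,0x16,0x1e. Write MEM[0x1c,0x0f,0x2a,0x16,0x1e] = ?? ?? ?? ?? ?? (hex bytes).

#0 dst[0x04+8] := {0x12,0x20,0x03,0xb8,0xbb,0x02,0x25,0x37}
#1 dst[0x1b+6] := {0x17,0xae,0x95,0x12,0x20,0x03}
#2 dst[0x11+7] := {0x20,0x03,0x8f,0x34,0xb8,0x8b,0x4e}
#3 dst[0x19+6] := {0x34,0xb8,0x8b,0x4e,0xa5,0x2b}
#4 dst[0x0f+4] := {0xb8,0xbb,0x02,0x25}
#5 dst[0x11+5] := {0x4e,0xa5,0x2b,0x20,0x03}
query mem[0x1c]=0x4e, mem[0x0f]=0xb8, mem[0x2a]=0xff, mem[0x16]=0x8b, mem[0x1e]=0x2b

MEM[0x1c,0x0f,0x2a,0x16,0x1e] = 4e b8 ff 8b 2b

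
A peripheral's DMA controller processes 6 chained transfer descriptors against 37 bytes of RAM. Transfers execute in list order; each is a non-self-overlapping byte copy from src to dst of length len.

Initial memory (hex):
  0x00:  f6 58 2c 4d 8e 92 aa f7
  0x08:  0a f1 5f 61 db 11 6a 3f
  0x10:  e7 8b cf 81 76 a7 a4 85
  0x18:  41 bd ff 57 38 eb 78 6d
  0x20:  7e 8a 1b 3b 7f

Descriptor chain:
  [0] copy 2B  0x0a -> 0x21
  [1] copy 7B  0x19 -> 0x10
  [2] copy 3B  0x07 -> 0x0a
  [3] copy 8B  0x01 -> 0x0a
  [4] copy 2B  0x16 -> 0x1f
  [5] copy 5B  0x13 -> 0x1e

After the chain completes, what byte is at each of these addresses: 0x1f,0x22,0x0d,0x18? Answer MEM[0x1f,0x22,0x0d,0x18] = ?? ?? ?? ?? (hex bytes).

#0 dst[0x21+2] := {0x5f,0x61}
#1 dst[0x10+7] := {0xbd,0xff,0x57,0x38,0xeb,0x78,0x6d}
#2 dst[0x0a+3] := {0xf7,0x0a,0xf1}
#3 dst[0x0a+8] := {0x58,0x2c,0x4d,0x8e,0x92,0xaa,0xf7,0x0a}
#4 dst[0x1f+2] := {0x6d,0x85}
#5 dst[0x1e+5] := {0x38,0xeb,0x78,0x6d,0x85}
query mem[0x1f]=0xeb, mem[0x22]=0x85, mem[0x0d]=0x8e, mem[0x18]=0x41

MEM[0x1f,0x22,0x0d,0x18] = eb 85 8e 41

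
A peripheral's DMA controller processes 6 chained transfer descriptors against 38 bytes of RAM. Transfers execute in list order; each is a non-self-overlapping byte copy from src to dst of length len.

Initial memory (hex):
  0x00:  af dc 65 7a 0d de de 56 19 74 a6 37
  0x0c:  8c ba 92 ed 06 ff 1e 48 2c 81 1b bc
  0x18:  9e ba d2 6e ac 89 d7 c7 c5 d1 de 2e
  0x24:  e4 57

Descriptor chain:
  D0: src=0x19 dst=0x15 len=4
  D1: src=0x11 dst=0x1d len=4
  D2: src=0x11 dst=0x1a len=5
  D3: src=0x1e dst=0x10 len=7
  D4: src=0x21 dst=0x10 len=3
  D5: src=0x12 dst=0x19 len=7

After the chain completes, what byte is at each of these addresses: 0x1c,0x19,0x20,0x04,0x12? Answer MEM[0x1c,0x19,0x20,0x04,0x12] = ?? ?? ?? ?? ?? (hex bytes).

MEM[0x1c,0x19,0x20,0x04,0x12] = 2e 2e 2c 0d 2e

D0: mem[0x15..0x18] <- [ba d2 6e ac]
D1: mem[0x1d..0x20] <- [ff 1e 48 2c]
D2: mem[0x1a..0x1e] <- [ff 1e 48 2c ba]
D3: mem[0x10..0x16] <- [ba 48 2c d1 de 2e e4]
D4: mem[0x10..0x12] <- [d1 de 2e]
D5: mem[0x19..0x1f] <- [2e d1 de 2e e4 6e ac]
query mem[0x1c]=0x2e, mem[0x19]=0x2e, mem[0x20]=0x2c, mem[0x04]=0x0d, mem[0x12]=0x2e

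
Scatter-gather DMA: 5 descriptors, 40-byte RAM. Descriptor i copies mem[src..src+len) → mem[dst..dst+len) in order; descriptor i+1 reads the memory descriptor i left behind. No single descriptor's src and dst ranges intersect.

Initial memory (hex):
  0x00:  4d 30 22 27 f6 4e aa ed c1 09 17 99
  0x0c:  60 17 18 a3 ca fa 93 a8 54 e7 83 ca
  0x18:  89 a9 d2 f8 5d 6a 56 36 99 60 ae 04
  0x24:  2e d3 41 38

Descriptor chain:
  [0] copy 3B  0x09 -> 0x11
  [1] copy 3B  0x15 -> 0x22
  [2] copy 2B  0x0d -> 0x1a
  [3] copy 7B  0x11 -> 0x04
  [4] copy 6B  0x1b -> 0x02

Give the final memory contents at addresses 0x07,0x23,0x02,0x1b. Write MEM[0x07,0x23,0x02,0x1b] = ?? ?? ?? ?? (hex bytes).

#0 dst[0x11+3] := {0x09,0x17,0x99}
#1 dst[0x22+3] := {0xe7,0x83,0xca}
#2 dst[0x1a+2] := {0x17,0x18}
#3 dst[0x04+7] := {0x09,0x17,0x99,0x54,0xe7,0x83,0xca}
#4 dst[0x02+6] := {0x18,0x5d,0x6a,0x56,0x36,0x99}
query mem[0x07]=0x99, mem[0x23]=0x83, mem[0x02]=0x18, mem[0x1b]=0x18

MEM[0x07,0x23,0x02,0x1b] = 99 83 18 18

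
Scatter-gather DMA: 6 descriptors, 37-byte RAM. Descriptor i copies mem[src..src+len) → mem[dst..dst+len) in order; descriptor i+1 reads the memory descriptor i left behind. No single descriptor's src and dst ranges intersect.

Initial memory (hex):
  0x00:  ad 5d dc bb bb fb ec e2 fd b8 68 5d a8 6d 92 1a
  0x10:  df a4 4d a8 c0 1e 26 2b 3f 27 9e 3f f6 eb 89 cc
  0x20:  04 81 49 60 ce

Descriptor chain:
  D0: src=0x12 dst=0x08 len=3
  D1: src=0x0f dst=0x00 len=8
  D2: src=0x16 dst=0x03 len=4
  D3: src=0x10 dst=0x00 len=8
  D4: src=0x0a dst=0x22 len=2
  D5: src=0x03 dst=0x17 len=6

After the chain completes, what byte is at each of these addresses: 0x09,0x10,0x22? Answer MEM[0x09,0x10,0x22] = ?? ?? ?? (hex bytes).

MEM[0x09,0x10,0x22] = a8 df c0

D0: mem[0x08..0x0a] <- [4d a8 c0]
D1: mem[0x00..0x07] <- [1a df a4 4d a8 c0 1e 26]
D2: mem[0x03..0x06] <- [26 2b 3f 27]
D3: mem[0x00..0x07] <- [df a4 4d a8 c0 1e 26 2b]
D4: mem[0x22..0x23] <- [c0 5d]
D5: mem[0x17..0x1c] <- [a8 c0 1e 26 2b 4d]
query mem[0x09]=0xa8, mem[0x10]=0xdf, mem[0x22]=0xc0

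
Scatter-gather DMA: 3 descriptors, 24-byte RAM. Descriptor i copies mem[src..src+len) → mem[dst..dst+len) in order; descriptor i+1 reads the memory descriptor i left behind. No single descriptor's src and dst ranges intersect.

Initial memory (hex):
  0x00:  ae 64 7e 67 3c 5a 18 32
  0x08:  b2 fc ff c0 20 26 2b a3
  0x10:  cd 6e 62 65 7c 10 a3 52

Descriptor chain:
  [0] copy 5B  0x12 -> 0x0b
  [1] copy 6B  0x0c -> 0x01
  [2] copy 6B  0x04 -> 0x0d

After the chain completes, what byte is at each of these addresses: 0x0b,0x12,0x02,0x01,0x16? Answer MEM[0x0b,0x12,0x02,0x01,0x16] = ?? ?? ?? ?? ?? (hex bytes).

#0 dst[0x0b+5] := {0x62,0x65,0x7c,0x10,0xa3}
#1 dst[0x01+6] := {0x65,0x7c,0x10,0xa3,0xcd,0x6e}
#2 dst[0x0d+6] := {0xa3,0xcd,0x6e,0x32,0xb2,0xfc}
query mem[0x0b]=0x62, mem[0x12]=0xfc, mem[0x02]=0x7c, mem[0x01]=0x65, mem[0x16]=0xa3

MEM[0x0b,0x12,0x02,0x01,0x16] = 62 fc 7c 65 a3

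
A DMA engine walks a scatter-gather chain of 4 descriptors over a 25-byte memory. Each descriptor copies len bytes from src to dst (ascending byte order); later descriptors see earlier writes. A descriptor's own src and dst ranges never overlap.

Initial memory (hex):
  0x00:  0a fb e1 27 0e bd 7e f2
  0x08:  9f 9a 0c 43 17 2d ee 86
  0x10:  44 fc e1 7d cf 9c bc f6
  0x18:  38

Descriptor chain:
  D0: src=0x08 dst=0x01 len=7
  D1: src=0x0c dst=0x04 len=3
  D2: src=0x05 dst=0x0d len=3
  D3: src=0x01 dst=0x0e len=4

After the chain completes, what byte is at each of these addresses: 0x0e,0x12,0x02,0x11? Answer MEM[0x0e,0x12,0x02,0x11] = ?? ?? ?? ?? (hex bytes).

MEM[0x0e,0x12,0x02,0x11] = 9f e1 9a 17

D0: mem[0x01..0x07] <- [9f 9a 0c 43 17 2d ee]
D1: mem[0x04..0x06] <- [17 2d ee]
D2: mem[0x0d..0x0f] <- [2d ee ee]
D3: mem[0x0e..0x11] <- [9f 9a 0c 17]
query mem[0x0e]=0x9f, mem[0x12]=0xe1, mem[0x02]=0x9a, mem[0x11]=0x17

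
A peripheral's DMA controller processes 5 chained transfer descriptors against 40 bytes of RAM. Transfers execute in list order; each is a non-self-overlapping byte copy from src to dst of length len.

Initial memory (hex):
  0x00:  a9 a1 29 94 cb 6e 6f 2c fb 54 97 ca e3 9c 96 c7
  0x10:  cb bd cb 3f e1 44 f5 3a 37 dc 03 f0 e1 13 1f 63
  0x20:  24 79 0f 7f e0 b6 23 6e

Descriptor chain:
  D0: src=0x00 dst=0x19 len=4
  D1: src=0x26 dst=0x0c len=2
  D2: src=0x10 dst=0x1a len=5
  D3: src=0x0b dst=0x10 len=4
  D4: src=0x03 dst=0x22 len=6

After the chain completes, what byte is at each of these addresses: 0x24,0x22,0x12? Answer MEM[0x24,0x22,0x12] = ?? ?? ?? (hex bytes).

MEM[0x24,0x22,0x12] = 6e 94 6e

  after D0: wrote 4B at 0x19 = a9a12994
  after D1: wrote 2B at 0x0c = 236e
  after D2: wrote 5B at 0x1a = cbbdcb3fe1
  after D3: wrote 4B at 0x10 = ca236e96
  after D4: wrote 6B at 0x22 = 94cb6e6f2cfb
query mem[0x24]=0x6e, mem[0x22]=0x94, mem[0x12]=0x6e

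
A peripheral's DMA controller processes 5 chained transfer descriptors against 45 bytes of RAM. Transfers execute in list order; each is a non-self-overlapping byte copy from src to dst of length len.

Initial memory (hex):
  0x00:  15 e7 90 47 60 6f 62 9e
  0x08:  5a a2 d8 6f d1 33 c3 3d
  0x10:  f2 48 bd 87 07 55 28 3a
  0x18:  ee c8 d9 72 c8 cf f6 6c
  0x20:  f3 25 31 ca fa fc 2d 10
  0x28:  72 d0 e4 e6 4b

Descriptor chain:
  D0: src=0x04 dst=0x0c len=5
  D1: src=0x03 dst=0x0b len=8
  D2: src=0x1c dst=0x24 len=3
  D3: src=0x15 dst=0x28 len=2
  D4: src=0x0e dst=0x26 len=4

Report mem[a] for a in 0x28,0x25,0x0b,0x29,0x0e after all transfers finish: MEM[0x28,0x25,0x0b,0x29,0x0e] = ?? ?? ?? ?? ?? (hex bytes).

MEM[0x28,0x25,0x0b,0x29,0x0e] = 5a cf 47 a2 62

  after D0: wrote 5B at 0x0c = 606f629e5a
  after D1: wrote 8B at 0x0b = 47606f629e5aa2d8
  after D2: wrote 3B at 0x24 = c8cff6
  after D3: wrote 2B at 0x28 = 5528
  after D4: wrote 4B at 0x26 = 629e5aa2
query mem[0x28]=0x5a, mem[0x25]=0xcf, mem[0x0b]=0x47, mem[0x29]=0xa2, mem[0x0e]=0x62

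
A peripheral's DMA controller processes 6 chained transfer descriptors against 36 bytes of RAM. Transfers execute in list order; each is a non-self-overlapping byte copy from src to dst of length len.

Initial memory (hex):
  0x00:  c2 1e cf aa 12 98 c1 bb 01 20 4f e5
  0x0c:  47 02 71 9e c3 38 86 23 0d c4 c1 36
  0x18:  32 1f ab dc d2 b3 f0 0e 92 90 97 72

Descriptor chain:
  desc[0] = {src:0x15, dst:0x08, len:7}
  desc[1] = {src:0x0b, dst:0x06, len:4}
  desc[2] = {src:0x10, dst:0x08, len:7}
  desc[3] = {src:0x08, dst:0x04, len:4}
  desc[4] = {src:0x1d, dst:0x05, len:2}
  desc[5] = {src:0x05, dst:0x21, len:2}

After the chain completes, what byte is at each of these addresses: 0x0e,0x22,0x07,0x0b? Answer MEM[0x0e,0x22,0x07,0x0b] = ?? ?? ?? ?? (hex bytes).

  after D0: wrote 7B at 0x08 = c4c136321fabdc
  after D1: wrote 4B at 0x06 = 321fabdc
  after D2: wrote 7B at 0x08 = c33886230dc4c1
  after D3: wrote 4B at 0x04 = c3388623
  after D4: wrote 2B at 0x05 = b3f0
  after D5: wrote 2B at 0x21 = b3f0
query mem[0x0e]=0xc1, mem[0x22]=0xf0, mem[0x07]=0x23, mem[0x0b]=0x23

MEM[0x0e,0x22,0x07,0x0b] = c1 f0 23 23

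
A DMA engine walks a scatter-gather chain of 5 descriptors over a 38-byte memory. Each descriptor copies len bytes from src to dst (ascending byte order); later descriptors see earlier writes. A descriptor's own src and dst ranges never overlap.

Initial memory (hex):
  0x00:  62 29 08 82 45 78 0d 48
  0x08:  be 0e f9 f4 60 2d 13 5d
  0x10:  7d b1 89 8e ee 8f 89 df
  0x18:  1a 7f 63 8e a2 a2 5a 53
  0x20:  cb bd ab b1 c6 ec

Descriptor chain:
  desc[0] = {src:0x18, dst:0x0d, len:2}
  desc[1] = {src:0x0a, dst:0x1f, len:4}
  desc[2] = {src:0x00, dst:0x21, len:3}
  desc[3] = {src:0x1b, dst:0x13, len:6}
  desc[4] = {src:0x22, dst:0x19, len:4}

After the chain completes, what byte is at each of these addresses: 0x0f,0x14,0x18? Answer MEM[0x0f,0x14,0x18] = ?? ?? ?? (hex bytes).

MEM[0x0f,0x14,0x18] = 5d a2 f4

  after D0: wrote 2B at 0x0d = 1a7f
  after D1: wrote 4B at 0x1f = f9f4601a
  after D2: wrote 3B at 0x21 = 622908
  after D3: wrote 6B at 0x13 = 8ea2a25af9f4
  after D4: wrote 4B at 0x19 = 2908c6ec
query mem[0x0f]=0x5d, mem[0x14]=0xa2, mem[0x18]=0xf4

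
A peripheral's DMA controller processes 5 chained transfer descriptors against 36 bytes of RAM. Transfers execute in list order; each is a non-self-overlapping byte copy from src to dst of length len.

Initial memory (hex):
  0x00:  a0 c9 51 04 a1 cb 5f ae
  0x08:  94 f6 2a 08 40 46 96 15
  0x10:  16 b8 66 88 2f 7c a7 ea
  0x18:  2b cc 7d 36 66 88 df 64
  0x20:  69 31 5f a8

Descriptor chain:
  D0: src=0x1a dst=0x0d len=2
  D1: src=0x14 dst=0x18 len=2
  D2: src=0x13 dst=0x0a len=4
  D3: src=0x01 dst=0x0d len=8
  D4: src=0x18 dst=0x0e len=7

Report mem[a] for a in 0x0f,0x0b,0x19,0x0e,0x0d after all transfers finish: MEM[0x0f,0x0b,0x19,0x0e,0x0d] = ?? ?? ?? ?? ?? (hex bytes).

MEM[0x0f,0x0b,0x19,0x0e,0x0d] = 7c 2f 7c 2f c9

[0] 0x1a->0x0d len=2 : 7d 36
[1] 0x14->0x18 len=2 : 2f 7c
[2] 0x13->0x0a len=4 : 88 2f 7c a7
[3] 0x01->0x0d len=8 : c9 51 04 a1 cb 5f ae 94
[4] 0x18->0x0e len=7 : 2f 7c 7d 36 66 88 df
query mem[0x0f]=0x7c, mem[0x0b]=0x2f, mem[0x19]=0x7c, mem[0x0e]=0x2f, mem[0x0d]=0xc9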